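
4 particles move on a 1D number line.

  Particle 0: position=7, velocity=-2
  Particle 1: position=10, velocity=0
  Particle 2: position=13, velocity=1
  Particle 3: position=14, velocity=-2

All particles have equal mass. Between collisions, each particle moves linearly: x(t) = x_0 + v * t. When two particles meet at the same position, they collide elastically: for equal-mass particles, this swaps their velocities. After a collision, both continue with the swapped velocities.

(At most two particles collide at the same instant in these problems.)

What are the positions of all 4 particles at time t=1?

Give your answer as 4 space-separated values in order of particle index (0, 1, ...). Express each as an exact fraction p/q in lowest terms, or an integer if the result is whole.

Collision at t=1/3: particles 2 and 3 swap velocities; positions: p0=19/3 p1=10 p2=40/3 p3=40/3; velocities now: v0=-2 v1=0 v2=-2 v3=1
Advance to t=1 (no further collisions before then); velocities: v0=-2 v1=0 v2=-2 v3=1; positions = 5 10 12 14

Answer: 5 10 12 14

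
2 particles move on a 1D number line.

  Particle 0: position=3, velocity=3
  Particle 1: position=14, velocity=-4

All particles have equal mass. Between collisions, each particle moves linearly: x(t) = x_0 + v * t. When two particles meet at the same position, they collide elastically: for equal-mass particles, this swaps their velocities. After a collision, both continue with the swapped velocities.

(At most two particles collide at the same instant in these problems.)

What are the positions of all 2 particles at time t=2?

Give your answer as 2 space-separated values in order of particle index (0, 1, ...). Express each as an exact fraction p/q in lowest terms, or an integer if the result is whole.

Answer: 6 9

Derivation:
Collision at t=11/7: particles 0 and 1 swap velocities; positions: p0=54/7 p1=54/7; velocities now: v0=-4 v1=3
Advance to t=2 (no further collisions before then); velocities: v0=-4 v1=3; positions = 6 9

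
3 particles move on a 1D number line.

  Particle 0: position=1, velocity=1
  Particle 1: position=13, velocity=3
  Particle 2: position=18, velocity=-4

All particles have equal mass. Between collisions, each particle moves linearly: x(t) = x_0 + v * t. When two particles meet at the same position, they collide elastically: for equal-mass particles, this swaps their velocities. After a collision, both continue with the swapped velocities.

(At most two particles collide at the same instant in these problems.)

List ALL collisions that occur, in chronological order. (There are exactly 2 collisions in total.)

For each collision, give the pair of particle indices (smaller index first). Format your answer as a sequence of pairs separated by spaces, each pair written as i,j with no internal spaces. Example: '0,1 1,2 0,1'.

Collision at t=5/7: particles 1 and 2 swap velocities; positions: p0=12/7 p1=106/7 p2=106/7; velocities now: v0=1 v1=-4 v2=3
Collision at t=17/5: particles 0 and 1 swap velocities; positions: p0=22/5 p1=22/5 p2=116/5; velocities now: v0=-4 v1=1 v2=3

Answer: 1,2 0,1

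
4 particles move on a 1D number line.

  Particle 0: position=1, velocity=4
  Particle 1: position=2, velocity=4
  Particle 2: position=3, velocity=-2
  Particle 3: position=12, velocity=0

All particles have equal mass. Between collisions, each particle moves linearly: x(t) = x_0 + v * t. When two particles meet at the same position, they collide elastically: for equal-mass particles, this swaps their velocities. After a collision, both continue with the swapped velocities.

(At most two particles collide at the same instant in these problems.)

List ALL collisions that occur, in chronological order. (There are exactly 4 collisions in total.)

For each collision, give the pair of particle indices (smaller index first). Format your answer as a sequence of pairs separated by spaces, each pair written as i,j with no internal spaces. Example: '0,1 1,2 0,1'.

Collision at t=1/6: particles 1 and 2 swap velocities; positions: p0=5/3 p1=8/3 p2=8/3 p3=12; velocities now: v0=4 v1=-2 v2=4 v3=0
Collision at t=1/3: particles 0 and 1 swap velocities; positions: p0=7/3 p1=7/3 p2=10/3 p3=12; velocities now: v0=-2 v1=4 v2=4 v3=0
Collision at t=5/2: particles 2 and 3 swap velocities; positions: p0=-2 p1=11 p2=12 p3=12; velocities now: v0=-2 v1=4 v2=0 v3=4
Collision at t=11/4: particles 1 and 2 swap velocities; positions: p0=-5/2 p1=12 p2=12 p3=13; velocities now: v0=-2 v1=0 v2=4 v3=4

Answer: 1,2 0,1 2,3 1,2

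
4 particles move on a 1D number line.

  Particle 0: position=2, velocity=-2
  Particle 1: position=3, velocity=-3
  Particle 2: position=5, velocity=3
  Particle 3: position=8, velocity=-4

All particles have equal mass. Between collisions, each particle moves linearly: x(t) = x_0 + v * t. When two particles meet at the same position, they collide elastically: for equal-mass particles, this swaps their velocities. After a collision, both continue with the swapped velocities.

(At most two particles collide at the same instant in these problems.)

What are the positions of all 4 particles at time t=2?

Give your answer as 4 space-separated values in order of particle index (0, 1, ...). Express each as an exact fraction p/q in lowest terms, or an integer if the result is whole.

Collision at t=3/7: particles 2 and 3 swap velocities; positions: p0=8/7 p1=12/7 p2=44/7 p3=44/7; velocities now: v0=-2 v1=-3 v2=-4 v3=3
Collision at t=1: particles 0 and 1 swap velocities; positions: p0=0 p1=0 p2=4 p3=8; velocities now: v0=-3 v1=-2 v2=-4 v3=3
Advance to t=2 (no further collisions before then); velocities: v0=-3 v1=-2 v2=-4 v3=3; positions = -3 -2 0 11

Answer: -3 -2 0 11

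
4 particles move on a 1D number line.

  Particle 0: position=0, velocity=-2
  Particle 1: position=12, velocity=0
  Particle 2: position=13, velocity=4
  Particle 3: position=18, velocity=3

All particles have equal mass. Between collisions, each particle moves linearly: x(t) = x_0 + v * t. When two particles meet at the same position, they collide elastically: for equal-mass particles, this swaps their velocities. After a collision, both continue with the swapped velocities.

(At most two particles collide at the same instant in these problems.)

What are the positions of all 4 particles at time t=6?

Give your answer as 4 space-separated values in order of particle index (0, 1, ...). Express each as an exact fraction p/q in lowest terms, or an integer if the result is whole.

Answer: -12 12 36 37

Derivation:
Collision at t=5: particles 2 and 3 swap velocities; positions: p0=-10 p1=12 p2=33 p3=33; velocities now: v0=-2 v1=0 v2=3 v3=4
Advance to t=6 (no further collisions before then); velocities: v0=-2 v1=0 v2=3 v3=4; positions = -12 12 36 37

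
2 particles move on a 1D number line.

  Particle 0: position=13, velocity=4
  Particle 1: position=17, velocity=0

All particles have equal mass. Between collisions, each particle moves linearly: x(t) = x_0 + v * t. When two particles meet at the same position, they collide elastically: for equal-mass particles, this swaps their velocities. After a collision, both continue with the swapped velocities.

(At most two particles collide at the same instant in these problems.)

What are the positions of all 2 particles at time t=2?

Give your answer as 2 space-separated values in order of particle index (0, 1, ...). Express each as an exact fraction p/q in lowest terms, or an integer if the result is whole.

Collision at t=1: particles 0 and 1 swap velocities; positions: p0=17 p1=17; velocities now: v0=0 v1=4
Advance to t=2 (no further collisions before then); velocities: v0=0 v1=4; positions = 17 21

Answer: 17 21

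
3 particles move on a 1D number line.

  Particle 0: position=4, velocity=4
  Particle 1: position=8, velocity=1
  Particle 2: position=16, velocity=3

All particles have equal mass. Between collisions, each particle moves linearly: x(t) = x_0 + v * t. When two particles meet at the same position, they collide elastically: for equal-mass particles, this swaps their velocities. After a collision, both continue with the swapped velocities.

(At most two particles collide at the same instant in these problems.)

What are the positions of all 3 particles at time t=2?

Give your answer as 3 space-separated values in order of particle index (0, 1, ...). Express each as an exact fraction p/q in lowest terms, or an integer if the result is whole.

Answer: 10 12 22

Derivation:
Collision at t=4/3: particles 0 and 1 swap velocities; positions: p0=28/3 p1=28/3 p2=20; velocities now: v0=1 v1=4 v2=3
Advance to t=2 (no further collisions before then); velocities: v0=1 v1=4 v2=3; positions = 10 12 22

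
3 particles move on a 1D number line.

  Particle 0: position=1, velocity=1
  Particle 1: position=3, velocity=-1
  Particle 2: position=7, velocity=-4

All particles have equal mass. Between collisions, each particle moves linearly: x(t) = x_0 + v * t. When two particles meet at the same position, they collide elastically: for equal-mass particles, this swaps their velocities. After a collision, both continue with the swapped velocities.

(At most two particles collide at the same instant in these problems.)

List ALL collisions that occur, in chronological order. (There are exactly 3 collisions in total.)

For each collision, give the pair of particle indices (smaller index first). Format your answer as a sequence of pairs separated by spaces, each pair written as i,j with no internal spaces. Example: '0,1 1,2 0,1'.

Answer: 0,1 1,2 0,1

Derivation:
Collision at t=1: particles 0 and 1 swap velocities; positions: p0=2 p1=2 p2=3; velocities now: v0=-1 v1=1 v2=-4
Collision at t=6/5: particles 1 and 2 swap velocities; positions: p0=9/5 p1=11/5 p2=11/5; velocities now: v0=-1 v1=-4 v2=1
Collision at t=4/3: particles 0 and 1 swap velocities; positions: p0=5/3 p1=5/3 p2=7/3; velocities now: v0=-4 v1=-1 v2=1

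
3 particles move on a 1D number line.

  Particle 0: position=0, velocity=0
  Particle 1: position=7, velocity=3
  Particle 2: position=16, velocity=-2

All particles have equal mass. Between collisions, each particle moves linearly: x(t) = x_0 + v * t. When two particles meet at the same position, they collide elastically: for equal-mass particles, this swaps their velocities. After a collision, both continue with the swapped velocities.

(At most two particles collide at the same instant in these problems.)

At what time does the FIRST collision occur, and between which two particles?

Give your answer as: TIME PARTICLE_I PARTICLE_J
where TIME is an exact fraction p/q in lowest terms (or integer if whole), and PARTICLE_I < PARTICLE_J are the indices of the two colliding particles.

Answer: 9/5 1 2

Derivation:
Pair (0,1): pos 0,7 vel 0,3 -> not approaching (rel speed -3 <= 0)
Pair (1,2): pos 7,16 vel 3,-2 -> gap=9, closing at 5/unit, collide at t=9/5
Earliest collision: t=9/5 between 1 and 2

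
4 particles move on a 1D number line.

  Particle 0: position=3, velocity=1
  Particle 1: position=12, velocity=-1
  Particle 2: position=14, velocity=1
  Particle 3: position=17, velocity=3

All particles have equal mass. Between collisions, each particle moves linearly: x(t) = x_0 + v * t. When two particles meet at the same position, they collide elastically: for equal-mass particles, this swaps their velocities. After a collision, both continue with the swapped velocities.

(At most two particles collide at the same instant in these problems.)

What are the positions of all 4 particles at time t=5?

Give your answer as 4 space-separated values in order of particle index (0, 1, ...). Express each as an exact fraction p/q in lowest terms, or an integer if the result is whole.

Collision at t=9/2: particles 0 and 1 swap velocities; positions: p0=15/2 p1=15/2 p2=37/2 p3=61/2; velocities now: v0=-1 v1=1 v2=1 v3=3
Advance to t=5 (no further collisions before then); velocities: v0=-1 v1=1 v2=1 v3=3; positions = 7 8 19 32

Answer: 7 8 19 32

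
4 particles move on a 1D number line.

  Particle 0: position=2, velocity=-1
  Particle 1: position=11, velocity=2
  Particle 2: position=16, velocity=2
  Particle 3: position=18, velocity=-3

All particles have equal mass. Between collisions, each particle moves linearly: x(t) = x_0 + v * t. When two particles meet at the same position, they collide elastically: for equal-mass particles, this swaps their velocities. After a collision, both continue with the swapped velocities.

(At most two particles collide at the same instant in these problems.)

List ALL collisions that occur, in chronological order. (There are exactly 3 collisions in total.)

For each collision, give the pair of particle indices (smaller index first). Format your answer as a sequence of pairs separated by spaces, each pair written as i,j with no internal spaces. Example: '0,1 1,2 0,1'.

Answer: 2,3 1,2 0,1

Derivation:
Collision at t=2/5: particles 2 and 3 swap velocities; positions: p0=8/5 p1=59/5 p2=84/5 p3=84/5; velocities now: v0=-1 v1=2 v2=-3 v3=2
Collision at t=7/5: particles 1 and 2 swap velocities; positions: p0=3/5 p1=69/5 p2=69/5 p3=94/5; velocities now: v0=-1 v1=-3 v2=2 v3=2
Collision at t=8: particles 0 and 1 swap velocities; positions: p0=-6 p1=-6 p2=27 p3=32; velocities now: v0=-3 v1=-1 v2=2 v3=2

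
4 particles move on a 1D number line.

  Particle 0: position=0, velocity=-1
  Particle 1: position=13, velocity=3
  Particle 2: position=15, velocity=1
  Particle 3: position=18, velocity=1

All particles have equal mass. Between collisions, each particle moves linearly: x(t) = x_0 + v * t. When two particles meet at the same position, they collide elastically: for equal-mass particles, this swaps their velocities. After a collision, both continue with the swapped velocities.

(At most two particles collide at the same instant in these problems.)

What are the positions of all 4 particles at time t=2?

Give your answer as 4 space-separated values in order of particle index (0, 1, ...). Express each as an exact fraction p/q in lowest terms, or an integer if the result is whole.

Collision at t=1: particles 1 and 2 swap velocities; positions: p0=-1 p1=16 p2=16 p3=19; velocities now: v0=-1 v1=1 v2=3 v3=1
Advance to t=2 (no further collisions before then); velocities: v0=-1 v1=1 v2=3 v3=1; positions = -2 17 19 20

Answer: -2 17 19 20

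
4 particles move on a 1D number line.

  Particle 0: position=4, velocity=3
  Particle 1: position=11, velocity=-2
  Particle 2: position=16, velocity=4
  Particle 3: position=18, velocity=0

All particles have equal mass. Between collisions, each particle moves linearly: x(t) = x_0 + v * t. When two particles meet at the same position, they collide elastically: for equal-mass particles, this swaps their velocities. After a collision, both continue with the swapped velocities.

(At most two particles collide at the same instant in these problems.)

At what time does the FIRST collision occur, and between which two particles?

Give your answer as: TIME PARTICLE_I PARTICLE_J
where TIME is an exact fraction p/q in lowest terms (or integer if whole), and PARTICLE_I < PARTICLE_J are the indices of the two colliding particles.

Pair (0,1): pos 4,11 vel 3,-2 -> gap=7, closing at 5/unit, collide at t=7/5
Pair (1,2): pos 11,16 vel -2,4 -> not approaching (rel speed -6 <= 0)
Pair (2,3): pos 16,18 vel 4,0 -> gap=2, closing at 4/unit, collide at t=1/2
Earliest collision: t=1/2 between 2 and 3

Answer: 1/2 2 3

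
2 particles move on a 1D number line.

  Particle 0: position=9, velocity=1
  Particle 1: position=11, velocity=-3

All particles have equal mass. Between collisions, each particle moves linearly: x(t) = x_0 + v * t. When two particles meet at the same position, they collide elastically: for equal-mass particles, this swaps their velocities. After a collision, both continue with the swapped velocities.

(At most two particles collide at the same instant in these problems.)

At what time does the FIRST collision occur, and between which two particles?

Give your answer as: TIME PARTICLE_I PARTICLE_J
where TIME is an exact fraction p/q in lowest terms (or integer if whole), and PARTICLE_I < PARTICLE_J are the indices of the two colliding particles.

Answer: 1/2 0 1

Derivation:
Pair (0,1): pos 9,11 vel 1,-3 -> gap=2, closing at 4/unit, collide at t=1/2
Earliest collision: t=1/2 between 0 and 1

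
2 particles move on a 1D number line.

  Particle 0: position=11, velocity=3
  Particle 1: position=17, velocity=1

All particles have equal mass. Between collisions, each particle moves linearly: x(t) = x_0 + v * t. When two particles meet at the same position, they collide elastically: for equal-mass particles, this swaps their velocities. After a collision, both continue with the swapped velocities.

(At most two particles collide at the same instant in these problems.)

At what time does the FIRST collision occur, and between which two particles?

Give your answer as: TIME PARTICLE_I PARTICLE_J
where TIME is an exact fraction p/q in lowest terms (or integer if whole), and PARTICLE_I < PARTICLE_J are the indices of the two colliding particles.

Answer: 3 0 1

Derivation:
Pair (0,1): pos 11,17 vel 3,1 -> gap=6, closing at 2/unit, collide at t=3
Earliest collision: t=3 between 0 and 1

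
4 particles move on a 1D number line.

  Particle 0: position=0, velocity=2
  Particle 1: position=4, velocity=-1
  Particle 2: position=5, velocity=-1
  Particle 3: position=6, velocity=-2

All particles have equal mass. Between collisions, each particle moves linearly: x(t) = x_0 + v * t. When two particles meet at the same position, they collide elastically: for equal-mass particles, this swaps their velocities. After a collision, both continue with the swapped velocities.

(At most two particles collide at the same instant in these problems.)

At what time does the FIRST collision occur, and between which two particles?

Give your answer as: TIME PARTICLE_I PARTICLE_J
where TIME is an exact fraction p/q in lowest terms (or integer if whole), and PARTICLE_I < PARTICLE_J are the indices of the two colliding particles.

Answer: 1 2 3

Derivation:
Pair (0,1): pos 0,4 vel 2,-1 -> gap=4, closing at 3/unit, collide at t=4/3
Pair (1,2): pos 4,5 vel -1,-1 -> not approaching (rel speed 0 <= 0)
Pair (2,3): pos 5,6 vel -1,-2 -> gap=1, closing at 1/unit, collide at t=1
Earliest collision: t=1 between 2 and 3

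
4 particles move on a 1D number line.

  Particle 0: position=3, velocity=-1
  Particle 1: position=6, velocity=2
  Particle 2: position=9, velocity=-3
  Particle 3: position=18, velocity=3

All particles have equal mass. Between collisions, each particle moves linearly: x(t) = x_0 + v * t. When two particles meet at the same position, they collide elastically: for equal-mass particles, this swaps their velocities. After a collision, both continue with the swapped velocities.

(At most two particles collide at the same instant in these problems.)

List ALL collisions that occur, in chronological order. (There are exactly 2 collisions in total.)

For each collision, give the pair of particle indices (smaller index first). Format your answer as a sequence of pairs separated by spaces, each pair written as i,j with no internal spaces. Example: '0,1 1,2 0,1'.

Collision at t=3/5: particles 1 and 2 swap velocities; positions: p0=12/5 p1=36/5 p2=36/5 p3=99/5; velocities now: v0=-1 v1=-3 v2=2 v3=3
Collision at t=3: particles 0 and 1 swap velocities; positions: p0=0 p1=0 p2=12 p3=27; velocities now: v0=-3 v1=-1 v2=2 v3=3

Answer: 1,2 0,1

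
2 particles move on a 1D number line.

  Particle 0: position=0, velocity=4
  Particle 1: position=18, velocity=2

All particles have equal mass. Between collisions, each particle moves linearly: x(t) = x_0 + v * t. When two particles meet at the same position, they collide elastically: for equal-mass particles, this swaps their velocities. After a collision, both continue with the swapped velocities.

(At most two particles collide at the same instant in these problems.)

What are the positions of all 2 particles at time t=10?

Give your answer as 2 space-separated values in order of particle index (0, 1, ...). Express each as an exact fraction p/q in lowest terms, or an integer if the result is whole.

Answer: 38 40

Derivation:
Collision at t=9: particles 0 and 1 swap velocities; positions: p0=36 p1=36; velocities now: v0=2 v1=4
Advance to t=10 (no further collisions before then); velocities: v0=2 v1=4; positions = 38 40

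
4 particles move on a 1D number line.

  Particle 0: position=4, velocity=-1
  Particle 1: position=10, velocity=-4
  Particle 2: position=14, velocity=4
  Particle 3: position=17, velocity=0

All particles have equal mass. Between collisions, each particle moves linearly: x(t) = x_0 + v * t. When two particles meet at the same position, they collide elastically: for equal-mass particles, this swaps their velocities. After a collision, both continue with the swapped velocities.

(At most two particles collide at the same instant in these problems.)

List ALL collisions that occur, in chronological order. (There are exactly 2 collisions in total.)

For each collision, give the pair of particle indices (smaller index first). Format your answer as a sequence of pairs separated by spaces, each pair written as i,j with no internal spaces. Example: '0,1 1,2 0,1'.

Answer: 2,3 0,1

Derivation:
Collision at t=3/4: particles 2 and 3 swap velocities; positions: p0=13/4 p1=7 p2=17 p3=17; velocities now: v0=-1 v1=-4 v2=0 v3=4
Collision at t=2: particles 0 and 1 swap velocities; positions: p0=2 p1=2 p2=17 p3=22; velocities now: v0=-4 v1=-1 v2=0 v3=4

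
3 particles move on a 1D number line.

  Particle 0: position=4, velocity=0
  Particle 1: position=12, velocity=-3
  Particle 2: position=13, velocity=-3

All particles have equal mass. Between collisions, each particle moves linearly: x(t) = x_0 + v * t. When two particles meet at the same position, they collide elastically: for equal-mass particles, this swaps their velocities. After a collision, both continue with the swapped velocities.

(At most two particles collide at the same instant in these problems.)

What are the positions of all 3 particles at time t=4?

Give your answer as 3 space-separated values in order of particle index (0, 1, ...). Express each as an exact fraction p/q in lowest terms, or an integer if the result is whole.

Collision at t=8/3: particles 0 and 1 swap velocities; positions: p0=4 p1=4 p2=5; velocities now: v0=-3 v1=0 v2=-3
Collision at t=3: particles 1 and 2 swap velocities; positions: p0=3 p1=4 p2=4; velocities now: v0=-3 v1=-3 v2=0
Advance to t=4 (no further collisions before then); velocities: v0=-3 v1=-3 v2=0; positions = 0 1 4

Answer: 0 1 4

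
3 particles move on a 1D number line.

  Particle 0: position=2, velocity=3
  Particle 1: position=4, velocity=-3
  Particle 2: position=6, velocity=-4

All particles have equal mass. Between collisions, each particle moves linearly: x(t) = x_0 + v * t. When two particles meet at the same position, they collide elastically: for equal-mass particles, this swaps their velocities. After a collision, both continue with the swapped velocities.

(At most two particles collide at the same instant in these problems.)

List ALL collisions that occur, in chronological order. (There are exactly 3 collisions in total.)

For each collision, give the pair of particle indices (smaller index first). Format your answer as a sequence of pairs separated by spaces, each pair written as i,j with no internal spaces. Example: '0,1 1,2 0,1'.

Collision at t=1/3: particles 0 and 1 swap velocities; positions: p0=3 p1=3 p2=14/3; velocities now: v0=-3 v1=3 v2=-4
Collision at t=4/7: particles 1 and 2 swap velocities; positions: p0=16/7 p1=26/7 p2=26/7; velocities now: v0=-3 v1=-4 v2=3
Collision at t=2: particles 0 and 1 swap velocities; positions: p0=-2 p1=-2 p2=8; velocities now: v0=-4 v1=-3 v2=3

Answer: 0,1 1,2 0,1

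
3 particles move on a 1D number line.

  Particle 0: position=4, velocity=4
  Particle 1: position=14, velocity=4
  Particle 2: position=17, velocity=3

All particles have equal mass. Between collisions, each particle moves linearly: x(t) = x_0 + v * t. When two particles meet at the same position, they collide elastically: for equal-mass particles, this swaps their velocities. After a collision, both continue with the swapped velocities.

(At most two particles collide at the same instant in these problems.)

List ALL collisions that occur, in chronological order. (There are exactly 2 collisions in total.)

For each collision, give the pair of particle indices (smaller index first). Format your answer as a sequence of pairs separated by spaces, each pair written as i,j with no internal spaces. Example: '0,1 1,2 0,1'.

Collision at t=3: particles 1 and 2 swap velocities; positions: p0=16 p1=26 p2=26; velocities now: v0=4 v1=3 v2=4
Collision at t=13: particles 0 and 1 swap velocities; positions: p0=56 p1=56 p2=66; velocities now: v0=3 v1=4 v2=4

Answer: 1,2 0,1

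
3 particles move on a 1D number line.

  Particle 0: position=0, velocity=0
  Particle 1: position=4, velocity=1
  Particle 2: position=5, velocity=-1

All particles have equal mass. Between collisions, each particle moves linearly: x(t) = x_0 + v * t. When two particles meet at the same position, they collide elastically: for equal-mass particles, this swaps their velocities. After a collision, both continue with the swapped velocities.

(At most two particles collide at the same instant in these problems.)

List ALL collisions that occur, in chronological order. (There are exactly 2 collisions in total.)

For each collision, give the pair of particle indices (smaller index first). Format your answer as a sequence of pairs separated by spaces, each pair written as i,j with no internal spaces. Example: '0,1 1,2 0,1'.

Collision at t=1/2: particles 1 and 2 swap velocities; positions: p0=0 p1=9/2 p2=9/2; velocities now: v0=0 v1=-1 v2=1
Collision at t=5: particles 0 and 1 swap velocities; positions: p0=0 p1=0 p2=9; velocities now: v0=-1 v1=0 v2=1

Answer: 1,2 0,1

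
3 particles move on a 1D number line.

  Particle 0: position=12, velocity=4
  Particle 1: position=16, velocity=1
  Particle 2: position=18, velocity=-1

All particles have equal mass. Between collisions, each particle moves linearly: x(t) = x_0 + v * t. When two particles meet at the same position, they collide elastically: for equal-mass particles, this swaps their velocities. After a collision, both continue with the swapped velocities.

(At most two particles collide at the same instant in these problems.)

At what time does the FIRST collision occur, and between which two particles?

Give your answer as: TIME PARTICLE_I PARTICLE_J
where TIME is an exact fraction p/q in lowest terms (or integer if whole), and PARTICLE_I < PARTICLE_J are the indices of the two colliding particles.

Pair (0,1): pos 12,16 vel 4,1 -> gap=4, closing at 3/unit, collide at t=4/3
Pair (1,2): pos 16,18 vel 1,-1 -> gap=2, closing at 2/unit, collide at t=1
Earliest collision: t=1 between 1 and 2

Answer: 1 1 2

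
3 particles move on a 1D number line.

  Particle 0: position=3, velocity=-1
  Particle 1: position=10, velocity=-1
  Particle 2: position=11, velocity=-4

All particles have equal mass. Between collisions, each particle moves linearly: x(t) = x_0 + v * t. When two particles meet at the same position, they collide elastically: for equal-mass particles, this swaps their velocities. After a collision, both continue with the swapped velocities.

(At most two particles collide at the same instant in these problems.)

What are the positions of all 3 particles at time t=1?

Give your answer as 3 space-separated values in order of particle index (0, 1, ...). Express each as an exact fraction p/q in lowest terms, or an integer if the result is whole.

Collision at t=1/3: particles 1 and 2 swap velocities; positions: p0=8/3 p1=29/3 p2=29/3; velocities now: v0=-1 v1=-4 v2=-1
Advance to t=1 (no further collisions before then); velocities: v0=-1 v1=-4 v2=-1; positions = 2 7 9

Answer: 2 7 9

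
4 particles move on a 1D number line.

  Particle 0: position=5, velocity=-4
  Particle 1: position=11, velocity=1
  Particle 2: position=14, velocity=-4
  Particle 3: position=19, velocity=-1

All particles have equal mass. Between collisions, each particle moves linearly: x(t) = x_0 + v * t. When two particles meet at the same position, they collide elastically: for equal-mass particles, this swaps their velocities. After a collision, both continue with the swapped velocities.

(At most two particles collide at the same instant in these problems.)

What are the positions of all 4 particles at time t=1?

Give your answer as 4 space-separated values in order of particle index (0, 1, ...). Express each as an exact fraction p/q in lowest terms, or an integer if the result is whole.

Collision at t=3/5: particles 1 and 2 swap velocities; positions: p0=13/5 p1=58/5 p2=58/5 p3=92/5; velocities now: v0=-4 v1=-4 v2=1 v3=-1
Advance to t=1 (no further collisions before then); velocities: v0=-4 v1=-4 v2=1 v3=-1; positions = 1 10 12 18

Answer: 1 10 12 18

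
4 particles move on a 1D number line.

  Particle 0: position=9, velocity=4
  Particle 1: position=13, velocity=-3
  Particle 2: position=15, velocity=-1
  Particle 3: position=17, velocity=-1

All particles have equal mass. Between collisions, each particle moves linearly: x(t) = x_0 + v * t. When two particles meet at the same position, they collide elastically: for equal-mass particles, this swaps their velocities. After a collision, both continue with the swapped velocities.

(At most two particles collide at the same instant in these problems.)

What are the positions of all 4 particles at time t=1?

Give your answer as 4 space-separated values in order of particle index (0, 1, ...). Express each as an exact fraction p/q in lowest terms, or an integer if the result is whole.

Answer: 10 13 14 16

Derivation:
Collision at t=4/7: particles 0 and 1 swap velocities; positions: p0=79/7 p1=79/7 p2=101/7 p3=115/7; velocities now: v0=-3 v1=4 v2=-1 v3=-1
Advance to t=1 (no further collisions before then); velocities: v0=-3 v1=4 v2=-1 v3=-1; positions = 10 13 14 16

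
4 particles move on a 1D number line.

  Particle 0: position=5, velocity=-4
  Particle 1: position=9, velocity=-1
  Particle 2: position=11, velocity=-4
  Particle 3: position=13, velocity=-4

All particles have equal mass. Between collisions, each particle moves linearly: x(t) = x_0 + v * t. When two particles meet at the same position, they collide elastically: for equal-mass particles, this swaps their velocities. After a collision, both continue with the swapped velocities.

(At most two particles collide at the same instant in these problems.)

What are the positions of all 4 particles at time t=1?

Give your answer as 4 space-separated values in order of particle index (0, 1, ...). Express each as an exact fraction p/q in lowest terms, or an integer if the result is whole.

Answer: 1 7 8 9

Derivation:
Collision at t=2/3: particles 1 and 2 swap velocities; positions: p0=7/3 p1=25/3 p2=25/3 p3=31/3; velocities now: v0=-4 v1=-4 v2=-1 v3=-4
Advance to t=1 (no further collisions before then); velocities: v0=-4 v1=-4 v2=-1 v3=-4; positions = 1 7 8 9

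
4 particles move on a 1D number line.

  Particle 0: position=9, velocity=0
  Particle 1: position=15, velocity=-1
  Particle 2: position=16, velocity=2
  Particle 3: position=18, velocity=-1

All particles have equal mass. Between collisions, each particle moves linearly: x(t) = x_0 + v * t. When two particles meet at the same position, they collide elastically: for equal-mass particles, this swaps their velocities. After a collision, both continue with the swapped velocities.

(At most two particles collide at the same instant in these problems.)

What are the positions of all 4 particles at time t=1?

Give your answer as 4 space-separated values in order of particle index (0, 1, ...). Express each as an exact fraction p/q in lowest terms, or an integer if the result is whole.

Collision at t=2/3: particles 2 and 3 swap velocities; positions: p0=9 p1=43/3 p2=52/3 p3=52/3; velocities now: v0=0 v1=-1 v2=-1 v3=2
Advance to t=1 (no further collisions before then); velocities: v0=0 v1=-1 v2=-1 v3=2; positions = 9 14 17 18

Answer: 9 14 17 18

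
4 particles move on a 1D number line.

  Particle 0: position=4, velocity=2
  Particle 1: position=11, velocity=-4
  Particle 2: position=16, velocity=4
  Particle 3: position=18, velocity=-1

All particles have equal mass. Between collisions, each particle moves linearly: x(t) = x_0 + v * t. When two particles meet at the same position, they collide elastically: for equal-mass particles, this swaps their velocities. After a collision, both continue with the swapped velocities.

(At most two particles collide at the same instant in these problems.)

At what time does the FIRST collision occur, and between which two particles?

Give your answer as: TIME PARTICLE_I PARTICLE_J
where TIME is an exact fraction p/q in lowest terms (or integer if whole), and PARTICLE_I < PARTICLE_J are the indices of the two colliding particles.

Pair (0,1): pos 4,11 vel 2,-4 -> gap=7, closing at 6/unit, collide at t=7/6
Pair (1,2): pos 11,16 vel -4,4 -> not approaching (rel speed -8 <= 0)
Pair (2,3): pos 16,18 vel 4,-1 -> gap=2, closing at 5/unit, collide at t=2/5
Earliest collision: t=2/5 between 2 and 3

Answer: 2/5 2 3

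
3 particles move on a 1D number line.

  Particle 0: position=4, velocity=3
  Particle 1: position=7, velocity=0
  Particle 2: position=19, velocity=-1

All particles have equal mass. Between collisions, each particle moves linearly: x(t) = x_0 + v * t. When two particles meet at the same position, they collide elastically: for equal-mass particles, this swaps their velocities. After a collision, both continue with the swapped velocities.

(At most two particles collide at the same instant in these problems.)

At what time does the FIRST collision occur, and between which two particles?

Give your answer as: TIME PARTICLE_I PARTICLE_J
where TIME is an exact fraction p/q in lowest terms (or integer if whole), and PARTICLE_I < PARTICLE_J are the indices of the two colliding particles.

Answer: 1 0 1

Derivation:
Pair (0,1): pos 4,7 vel 3,0 -> gap=3, closing at 3/unit, collide at t=1
Pair (1,2): pos 7,19 vel 0,-1 -> gap=12, closing at 1/unit, collide at t=12
Earliest collision: t=1 between 0 and 1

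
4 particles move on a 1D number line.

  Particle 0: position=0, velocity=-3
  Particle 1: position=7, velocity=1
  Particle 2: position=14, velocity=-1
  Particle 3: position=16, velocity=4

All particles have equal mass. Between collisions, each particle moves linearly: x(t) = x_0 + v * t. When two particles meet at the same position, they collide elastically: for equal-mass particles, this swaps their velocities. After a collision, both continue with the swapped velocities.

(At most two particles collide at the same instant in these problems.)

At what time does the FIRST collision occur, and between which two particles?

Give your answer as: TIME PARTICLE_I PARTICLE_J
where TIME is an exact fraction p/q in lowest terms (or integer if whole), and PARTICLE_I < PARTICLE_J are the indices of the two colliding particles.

Answer: 7/2 1 2

Derivation:
Pair (0,1): pos 0,7 vel -3,1 -> not approaching (rel speed -4 <= 0)
Pair (1,2): pos 7,14 vel 1,-1 -> gap=7, closing at 2/unit, collide at t=7/2
Pair (2,3): pos 14,16 vel -1,4 -> not approaching (rel speed -5 <= 0)
Earliest collision: t=7/2 between 1 and 2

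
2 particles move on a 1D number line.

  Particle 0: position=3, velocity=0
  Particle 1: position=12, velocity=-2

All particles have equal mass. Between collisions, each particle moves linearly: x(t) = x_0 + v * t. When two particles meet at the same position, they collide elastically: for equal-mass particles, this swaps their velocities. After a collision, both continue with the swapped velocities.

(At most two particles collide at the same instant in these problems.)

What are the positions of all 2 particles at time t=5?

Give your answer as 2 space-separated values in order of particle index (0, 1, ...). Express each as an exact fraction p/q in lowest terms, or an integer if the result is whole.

Answer: 2 3

Derivation:
Collision at t=9/2: particles 0 and 1 swap velocities; positions: p0=3 p1=3; velocities now: v0=-2 v1=0
Advance to t=5 (no further collisions before then); velocities: v0=-2 v1=0; positions = 2 3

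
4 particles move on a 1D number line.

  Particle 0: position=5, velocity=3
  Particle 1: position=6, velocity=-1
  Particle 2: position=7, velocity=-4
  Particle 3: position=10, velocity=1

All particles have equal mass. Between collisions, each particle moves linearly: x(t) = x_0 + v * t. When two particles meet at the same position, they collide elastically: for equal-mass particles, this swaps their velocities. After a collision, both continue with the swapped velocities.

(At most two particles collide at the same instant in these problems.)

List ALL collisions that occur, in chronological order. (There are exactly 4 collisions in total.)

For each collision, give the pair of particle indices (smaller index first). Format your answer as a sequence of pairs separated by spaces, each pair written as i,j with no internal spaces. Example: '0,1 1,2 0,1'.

Answer: 0,1 1,2 0,1 2,3

Derivation:
Collision at t=1/4: particles 0 and 1 swap velocities; positions: p0=23/4 p1=23/4 p2=6 p3=41/4; velocities now: v0=-1 v1=3 v2=-4 v3=1
Collision at t=2/7: particles 1 and 2 swap velocities; positions: p0=40/7 p1=41/7 p2=41/7 p3=72/7; velocities now: v0=-1 v1=-4 v2=3 v3=1
Collision at t=1/3: particles 0 and 1 swap velocities; positions: p0=17/3 p1=17/3 p2=6 p3=31/3; velocities now: v0=-4 v1=-1 v2=3 v3=1
Collision at t=5/2: particles 2 and 3 swap velocities; positions: p0=-3 p1=7/2 p2=25/2 p3=25/2; velocities now: v0=-4 v1=-1 v2=1 v3=3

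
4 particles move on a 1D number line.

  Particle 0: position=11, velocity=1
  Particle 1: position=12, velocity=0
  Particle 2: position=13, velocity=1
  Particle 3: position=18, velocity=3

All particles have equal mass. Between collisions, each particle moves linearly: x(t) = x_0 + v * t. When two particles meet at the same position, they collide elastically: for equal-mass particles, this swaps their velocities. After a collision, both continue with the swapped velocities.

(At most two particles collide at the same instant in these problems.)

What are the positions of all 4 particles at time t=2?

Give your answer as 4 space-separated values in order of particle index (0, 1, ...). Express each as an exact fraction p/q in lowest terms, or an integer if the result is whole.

Collision at t=1: particles 0 and 1 swap velocities; positions: p0=12 p1=12 p2=14 p3=21; velocities now: v0=0 v1=1 v2=1 v3=3
Advance to t=2 (no further collisions before then); velocities: v0=0 v1=1 v2=1 v3=3; positions = 12 13 15 24

Answer: 12 13 15 24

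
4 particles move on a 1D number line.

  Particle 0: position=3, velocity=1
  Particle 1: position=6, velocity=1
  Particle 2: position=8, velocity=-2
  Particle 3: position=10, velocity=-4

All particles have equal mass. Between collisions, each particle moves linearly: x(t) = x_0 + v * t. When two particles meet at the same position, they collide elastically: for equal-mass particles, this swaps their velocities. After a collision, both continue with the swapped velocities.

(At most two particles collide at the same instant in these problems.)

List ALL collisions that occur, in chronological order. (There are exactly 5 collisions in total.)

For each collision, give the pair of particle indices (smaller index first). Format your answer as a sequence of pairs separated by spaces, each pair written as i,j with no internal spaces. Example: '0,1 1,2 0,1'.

Collision at t=2/3: particles 1 and 2 swap velocities; positions: p0=11/3 p1=20/3 p2=20/3 p3=22/3; velocities now: v0=1 v1=-2 v2=1 v3=-4
Collision at t=4/5: particles 2 and 3 swap velocities; positions: p0=19/5 p1=32/5 p2=34/5 p3=34/5; velocities now: v0=1 v1=-2 v2=-4 v3=1
Collision at t=1: particles 1 and 2 swap velocities; positions: p0=4 p1=6 p2=6 p3=7; velocities now: v0=1 v1=-4 v2=-2 v3=1
Collision at t=7/5: particles 0 and 1 swap velocities; positions: p0=22/5 p1=22/5 p2=26/5 p3=37/5; velocities now: v0=-4 v1=1 v2=-2 v3=1
Collision at t=5/3: particles 1 and 2 swap velocities; positions: p0=10/3 p1=14/3 p2=14/3 p3=23/3; velocities now: v0=-4 v1=-2 v2=1 v3=1

Answer: 1,2 2,3 1,2 0,1 1,2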